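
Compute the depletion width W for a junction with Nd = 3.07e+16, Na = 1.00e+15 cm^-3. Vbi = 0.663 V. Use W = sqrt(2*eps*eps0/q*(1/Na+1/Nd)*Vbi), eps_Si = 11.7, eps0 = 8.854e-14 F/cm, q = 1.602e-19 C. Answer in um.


Step 1: 1/Na + 1/Nd = 1/1.00e+15 + 1/3.07e+16 = 1.03257e-15
Step 2: 2*eps*eps0/q = 2*11.7*8.854e-14/1.602e-19 = 1.293281e+07
Step 3: W^2 = 1.293281e+07 * 1.03257e-15 * 0.663 = 8.85372e-09
Step 4: W = sqrt(8.85372e-09) = 9.409e-05 cm = 0.9409 um

0.9409


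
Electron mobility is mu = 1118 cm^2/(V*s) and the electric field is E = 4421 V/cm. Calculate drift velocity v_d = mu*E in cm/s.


Step 1: v_d = mu * E
Step 2: v_d = 1118 * 4421 = 4942678
Step 3: v_d = 4.94e+06 cm/s

4.94e+06


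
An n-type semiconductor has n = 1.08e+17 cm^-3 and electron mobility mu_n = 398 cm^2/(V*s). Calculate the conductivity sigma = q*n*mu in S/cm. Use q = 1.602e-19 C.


Step 1: sigma = q * n * mu
Step 2: sigma = 1.602e-19 * 1.08e+17 * 398
Step 3: sigma = 6.886e+00 S/cm

6.886e+00


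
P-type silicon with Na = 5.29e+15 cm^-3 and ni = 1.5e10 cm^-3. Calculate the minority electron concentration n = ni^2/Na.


Step 1: Majority hole concentration p ≈ Na = 5.29e+15 cm^-3
Step 2: n = ni^2 / Na = (1.5e10)^2 / 5.29e+15
Step 3: n = 4.25e+04 cm^-3

4.25e+04


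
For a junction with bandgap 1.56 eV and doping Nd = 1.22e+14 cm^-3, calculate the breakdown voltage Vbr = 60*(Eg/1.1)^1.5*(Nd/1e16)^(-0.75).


Step 1: Eg/1.1 = 1.56/1.1 = 1.418182
Step 2: (Eg/1.1)^1.5 = 1.418182^1.5 = 1.688877
Step 3: (Nd/1e16)^(-0.75) = (0.0122)^(-0.75) = 27.241444
Step 4: Vbr = 60 * 1.688877 * 27.241444 = 2760.4 V

2760.4


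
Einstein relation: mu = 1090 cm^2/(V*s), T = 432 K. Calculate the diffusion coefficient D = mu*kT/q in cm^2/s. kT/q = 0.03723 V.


Step 1: D = mu * (kT/q)
Step 2: D = 1090 * 0.03723
Step 3: D = 40.58 cm^2/s

40.58


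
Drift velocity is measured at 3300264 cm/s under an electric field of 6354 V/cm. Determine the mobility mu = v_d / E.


Step 1: mu = v_d / E
Step 2: mu = 3300264 / 6354
Step 3: mu = 519.4 cm^2/(V*s)

519.4


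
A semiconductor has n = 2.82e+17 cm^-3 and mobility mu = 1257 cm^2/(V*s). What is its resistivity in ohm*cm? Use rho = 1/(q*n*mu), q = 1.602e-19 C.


Step 1: sigma = q * n * mu = 1.602e-19 * 2.82e+17 * 1257 = 5.67867e+01 S/cm
Step 2: rho = 1 / sigma = 1 / 5.67867e+01 = 0.01761 ohm*cm

0.01761


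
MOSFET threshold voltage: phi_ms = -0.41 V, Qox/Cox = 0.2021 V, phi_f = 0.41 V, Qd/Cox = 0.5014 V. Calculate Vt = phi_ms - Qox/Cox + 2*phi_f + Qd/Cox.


Step 1: Vt = phi_ms - Qox/Cox + 2*phi_f + Qd/Cox
Step 2: Vt = -0.41 - 0.2021 + 2*0.41 + 0.5014
Step 3: Vt = -0.41 - 0.2021 + 0.82 + 0.5014
Step 4: Vt = 0.7093 V

0.7093


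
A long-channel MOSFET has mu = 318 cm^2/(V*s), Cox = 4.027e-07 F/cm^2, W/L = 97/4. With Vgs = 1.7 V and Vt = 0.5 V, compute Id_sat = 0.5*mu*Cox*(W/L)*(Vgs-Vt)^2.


Step 1: Overdrive voltage Vov = Vgs - Vt = 1.7 - 0.5 = 1.2 V
Step 2: W/L = 97/4 = 24.25
Step 3: Id = 0.5 * 318 * 4.027e-07 * 24.25 * 1.2^2
Step 4: Id = 2.24e-03 A

2.24e-03


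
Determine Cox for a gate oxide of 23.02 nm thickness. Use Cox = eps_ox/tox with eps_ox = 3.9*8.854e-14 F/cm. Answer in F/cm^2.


Step 1: eps_ox = 3.9 * 8.854e-14 = 3.45306e-13 F/cm
Step 2: tox in cm = 23.02 nm * 1e-7 = 2.3020e-06 cm
Step 3: Cox = 3.45306e-13 / 2.3020e-06 = 1.50e-07 F/cm^2

1.50e-07


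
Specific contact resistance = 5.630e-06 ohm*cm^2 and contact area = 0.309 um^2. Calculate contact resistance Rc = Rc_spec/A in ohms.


Step 1: Convert area to cm^2: 0.309 um^2 = 3.0900e-09 cm^2
Step 2: Rc = Rc_spec / A = 5.630e-06 / 3.0900e-09
Step 3: Rc = 1.82e+03 ohms

1.82e+03


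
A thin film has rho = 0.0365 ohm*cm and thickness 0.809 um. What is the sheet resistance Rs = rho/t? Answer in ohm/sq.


Step 1: Convert thickness to cm: t = 0.809 um = 8.0900e-05 cm
Step 2: Rs = rho / t = 0.0365 / 8.0900e-05
Step 3: Rs = 451.2 ohm/sq

451.2


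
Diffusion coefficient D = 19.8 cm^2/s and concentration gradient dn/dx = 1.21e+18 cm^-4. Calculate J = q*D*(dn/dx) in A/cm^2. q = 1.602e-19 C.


Step 1: J = q * D * (dn/dx)
Step 2: J = 1.602e-19 * 19.8 * 1.21e+18
Step 3: J = 3.84e+00 A/cm^2

3.84e+00


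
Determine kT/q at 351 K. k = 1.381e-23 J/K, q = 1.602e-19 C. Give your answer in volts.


Step 1: kT = 1.381e-23 * 351 = 4.84731e-21 J
Step 2: Vt = kT/q = 4.84731e-21 / 1.602e-19
Step 3: Vt = 0.03026 V

0.03026


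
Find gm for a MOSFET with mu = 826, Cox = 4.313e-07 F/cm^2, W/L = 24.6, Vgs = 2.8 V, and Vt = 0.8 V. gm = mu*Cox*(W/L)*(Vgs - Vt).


Step 1: Vov = Vgs - Vt = 2.8 - 0.8 = 2.0 V
Step 2: gm = mu * Cox * (W/L) * Vov
Step 3: gm = 826 * 4.313e-07 * 24.6 * 2.0 = 1.75e-02 S

1.75e-02


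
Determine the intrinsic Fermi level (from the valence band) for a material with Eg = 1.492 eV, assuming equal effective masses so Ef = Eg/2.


Step 1: For an intrinsic semiconductor, the Fermi level sits at midgap.
Step 2: Ef = Eg / 2 = 1.492 / 2 = 0.746 eV

0.746


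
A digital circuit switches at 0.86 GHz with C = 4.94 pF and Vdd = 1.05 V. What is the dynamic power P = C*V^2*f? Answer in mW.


Step 1: V^2 = 1.05^2 = 1.1025 V^2
Step 2: P = C*V^2*f = 4.94e-12 F * 1.1025 * 0.86e9 Hz
Step 3: P = 4.683861e-03 W
Step 4: P = 4.684 mW

4.684


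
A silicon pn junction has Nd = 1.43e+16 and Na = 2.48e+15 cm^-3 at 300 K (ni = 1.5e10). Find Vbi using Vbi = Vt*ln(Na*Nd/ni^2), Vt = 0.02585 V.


Step 1: Compute Na*Nd/ni^2 = 2.48e+15 * 1.43e+16 / (1.5e10)^2 = 1.5762e+11
Step 2: ln(1.5762e+11) = 25.7835
Step 3: Vbi = 0.02585 * 25.7835 = 0.667 V

0.667


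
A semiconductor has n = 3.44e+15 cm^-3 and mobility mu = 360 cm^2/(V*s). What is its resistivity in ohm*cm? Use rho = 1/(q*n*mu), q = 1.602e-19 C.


Step 1: sigma = q * n * mu = 1.602e-19 * 3.44e+15 * 360 = 1.98392e-01 S/cm
Step 2: rho = 1 / sigma = 1 / 1.98392e-01 = 5.041 ohm*cm

5.041


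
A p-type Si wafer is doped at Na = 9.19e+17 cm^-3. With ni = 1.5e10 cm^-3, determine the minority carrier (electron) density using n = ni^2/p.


Step 1: Majority hole concentration p ≈ Na = 9.19e+17 cm^-3
Step 2: n = ni^2 / Na = (1.5e10)^2 / 9.19e+17
Step 3: n = 2.45e+02 cm^-3

2.45e+02


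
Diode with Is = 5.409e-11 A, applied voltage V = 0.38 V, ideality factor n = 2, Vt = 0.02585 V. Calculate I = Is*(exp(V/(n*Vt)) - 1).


Step 1: V/(n*Vt) = 0.38/(2*0.02585) = 7.3501
Step 2: exp(7.3501) = 1.5564e+03
Step 3: I = 5.409e-11 * (1.5564e+03 - 1) = 8.41e-08 A

8.41e-08


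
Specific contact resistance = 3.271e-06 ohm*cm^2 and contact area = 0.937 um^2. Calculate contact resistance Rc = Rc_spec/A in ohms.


Step 1: Convert area to cm^2: 0.937 um^2 = 9.3700e-09 cm^2
Step 2: Rc = Rc_spec / A = 3.271e-06 / 9.3700e-09
Step 3: Rc = 3.49e+02 ohms

3.49e+02


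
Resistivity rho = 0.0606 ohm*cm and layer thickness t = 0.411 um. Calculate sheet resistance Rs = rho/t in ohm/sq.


Step 1: Convert thickness to cm: t = 0.411 um = 4.1100e-05 cm
Step 2: Rs = rho / t = 0.0606 / 4.1100e-05
Step 3: Rs = 1474.5 ohm/sq

1474.5


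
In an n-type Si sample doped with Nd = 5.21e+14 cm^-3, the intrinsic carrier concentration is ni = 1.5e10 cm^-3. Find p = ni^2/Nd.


Step 1: Since Nd >> ni, n ≈ Nd = 5.21e+14 cm^-3
Step 2: p = ni^2 / n = (1.5e10)^2 / 5.21e+14
Step 3: p = 2.25e20 / 5.21e+14 = 4.32e+05 cm^-3

4.32e+05


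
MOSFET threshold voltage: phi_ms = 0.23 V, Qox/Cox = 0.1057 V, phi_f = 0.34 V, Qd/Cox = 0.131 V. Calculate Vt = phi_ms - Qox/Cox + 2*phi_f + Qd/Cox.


Step 1: Vt = phi_ms - Qox/Cox + 2*phi_f + Qd/Cox
Step 2: Vt = 0.23 - 0.1057 + 2*0.34 + 0.131
Step 3: Vt = 0.23 - 0.1057 + 0.68 + 0.131
Step 4: Vt = 0.9353 V

0.9353


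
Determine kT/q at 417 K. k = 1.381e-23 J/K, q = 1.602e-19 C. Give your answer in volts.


Step 1: kT = 1.381e-23 * 417 = 5.75877e-21 J
Step 2: Vt = kT/q = 5.75877e-21 / 1.602e-19
Step 3: Vt = 0.03595 V

0.03595


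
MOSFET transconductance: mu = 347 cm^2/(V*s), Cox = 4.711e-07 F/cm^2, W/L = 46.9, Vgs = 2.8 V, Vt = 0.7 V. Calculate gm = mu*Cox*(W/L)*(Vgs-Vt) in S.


Step 1: Vov = Vgs - Vt = 2.8 - 0.7 = 2.1 V
Step 2: gm = mu * Cox * (W/L) * Vov
Step 3: gm = 347 * 4.711e-07 * 46.9 * 2.1 = 1.61e-02 S

1.61e-02


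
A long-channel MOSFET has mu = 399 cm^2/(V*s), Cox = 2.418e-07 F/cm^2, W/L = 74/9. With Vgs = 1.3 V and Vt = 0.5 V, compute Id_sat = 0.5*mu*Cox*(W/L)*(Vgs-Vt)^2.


Step 1: Overdrive voltage Vov = Vgs - Vt = 1.3 - 0.5 = 0.8 V
Step 2: W/L = 74/9 = 8.22222
Step 3: Id = 0.5 * 399 * 2.418e-07 * 8.22222 * 0.8^2
Step 4: Id = 2.54e-04 A

2.54e-04


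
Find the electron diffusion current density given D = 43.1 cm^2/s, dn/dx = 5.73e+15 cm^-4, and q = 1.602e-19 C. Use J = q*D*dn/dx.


Step 1: J = q * D * (dn/dx)
Step 2: J = 1.602e-19 * 43.1 * 5.73e+15
Step 3: J = 3.96e-02 A/cm^2

3.96e-02


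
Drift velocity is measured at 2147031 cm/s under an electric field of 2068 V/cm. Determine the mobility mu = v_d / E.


Step 1: mu = v_d / E
Step 2: mu = 2147031 / 2068
Step 3: mu = 1038.22 cm^2/(V*s)

1038.22


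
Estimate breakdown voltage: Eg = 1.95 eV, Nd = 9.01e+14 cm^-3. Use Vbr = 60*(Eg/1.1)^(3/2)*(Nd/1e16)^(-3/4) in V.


Step 1: Eg/1.1 = 1.95/1.1 = 1.772727
Step 2: (Eg/1.1)^1.5 = 1.772727^1.5 = 2.360276
Step 3: (Nd/1e16)^(-0.75) = (0.0901)^(-0.75) = 6.080740
Step 4: Vbr = 60 * 2.360276 * 6.080740 = 861.1 V

861.1


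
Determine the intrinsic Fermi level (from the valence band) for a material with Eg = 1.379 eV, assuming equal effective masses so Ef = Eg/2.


Step 1: For an intrinsic semiconductor, the Fermi level sits at midgap.
Step 2: Ef = Eg / 2 = 1.379 / 2 = 0.6895 eV

0.6895


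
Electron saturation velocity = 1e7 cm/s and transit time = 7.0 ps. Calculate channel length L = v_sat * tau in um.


Step 1: tau in seconds = 7.0 ps * 1e-12 = 7.0000e-12 s
Step 2: L = v_sat * tau = 1e7 * 7.0000e-12 = 7.0000e-05 cm
Step 3: L in um = 7.0000e-05 * 1e4 = 0.7 um

0.7


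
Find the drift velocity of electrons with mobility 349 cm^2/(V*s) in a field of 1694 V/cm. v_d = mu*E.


Step 1: v_d = mu * E
Step 2: v_d = 349 * 1694 = 591206
Step 3: v_d = 5.91e+05 cm/s

5.91e+05


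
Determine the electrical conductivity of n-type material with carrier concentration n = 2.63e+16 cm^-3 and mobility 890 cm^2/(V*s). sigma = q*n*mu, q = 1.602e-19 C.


Step 1: sigma = q * n * mu
Step 2: sigma = 1.602e-19 * 2.63e+16 * 890
Step 3: sigma = 3.750e+00 S/cm

3.750e+00


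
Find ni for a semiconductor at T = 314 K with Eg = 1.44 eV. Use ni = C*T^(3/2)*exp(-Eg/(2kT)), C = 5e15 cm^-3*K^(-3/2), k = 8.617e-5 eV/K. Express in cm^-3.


Step 1: Compute kT = 8.617e-5 * 314 = 0.02705738 eV
Step 2: Exponent = -Eg/(2kT) = -1.44/(2*0.02705738) = -26.61012
Step 3: T^(3/2) = 314^1.5 = 5564.09
Step 4: ni = 5e15 * 5564.09 * exp(-26.61012) = 7.72e+07 cm^-3

7.72e+07


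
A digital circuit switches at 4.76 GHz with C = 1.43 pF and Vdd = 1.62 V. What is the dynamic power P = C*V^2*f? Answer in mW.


Step 1: V^2 = 1.62^2 = 2.6244 V^2
Step 2: P = C*V^2*f = 1.43e-12 F * 2.6244 * 4.76e9 Hz
Step 3: P = 1.786376592e-02 W
Step 4: P = 17.864 mW

17.864


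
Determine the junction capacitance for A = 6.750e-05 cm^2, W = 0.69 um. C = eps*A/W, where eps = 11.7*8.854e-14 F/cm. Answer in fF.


Step 1: eps_Si = 11.7 * 8.854e-14 = 1.035918e-12 F/cm
Step 2: W in cm = 0.69 * 1e-4 = 6.90e-05 cm
Step 3: C = 1.035918e-12 * 6.750e-05 / 6.90e-05 = 1.013398e-12 F
Step 4: C = 1013.4 fF

1013.4


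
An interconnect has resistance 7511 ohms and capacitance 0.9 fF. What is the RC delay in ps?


Step 1: tau = R * C
Step 2: tau = 7511 * 0.9 fF = 7511 * 9.0e-16 F
Step 3: tau = 6.7599e-12 s = 6.7599 ps

6.7599


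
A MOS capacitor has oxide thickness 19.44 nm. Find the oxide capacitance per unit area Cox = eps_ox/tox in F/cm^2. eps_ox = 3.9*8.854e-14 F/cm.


Step 1: eps_ox = 3.9 * 8.854e-14 = 3.45306e-13 F/cm
Step 2: tox in cm = 19.44 nm * 1e-7 = 1.9440e-06 cm
Step 3: Cox = 3.45306e-13 / 1.9440e-06 = 1.78e-07 F/cm^2

1.78e-07


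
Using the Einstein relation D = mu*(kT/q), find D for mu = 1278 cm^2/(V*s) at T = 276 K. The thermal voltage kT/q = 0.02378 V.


Step 1: D = mu * (kT/q)
Step 2: D = 1278 * 0.02378
Step 3: D = 30.39 cm^2/s

30.39


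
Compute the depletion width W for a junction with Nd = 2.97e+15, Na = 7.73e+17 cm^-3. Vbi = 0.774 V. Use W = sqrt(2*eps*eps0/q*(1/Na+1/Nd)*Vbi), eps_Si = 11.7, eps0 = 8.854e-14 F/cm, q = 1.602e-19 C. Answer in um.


Step 1: 1/Na + 1/Nd = 1/7.73e+17 + 1/2.97e+15 = 3.37994e-16
Step 2: 2*eps*eps0/q = 2*11.7*8.854e-14/1.602e-19 = 1.293281e+07
Step 3: W^2 = 1.293281e+07 * 3.37994e-16 * 0.774 = 3.38332e-09
Step 4: W = sqrt(3.38332e-09) = 5.817e-05 cm = 0.5817 um

0.5817


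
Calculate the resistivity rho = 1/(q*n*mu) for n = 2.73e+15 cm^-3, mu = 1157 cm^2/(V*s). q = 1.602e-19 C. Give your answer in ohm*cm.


Step 1: sigma = q * n * mu = 1.602e-19 * 2.73e+15 * 1157 = 5.06009e-01 S/cm
Step 2: rho = 1 / sigma = 1 / 5.06009e-01 = 1.976 ohm*cm

1.976


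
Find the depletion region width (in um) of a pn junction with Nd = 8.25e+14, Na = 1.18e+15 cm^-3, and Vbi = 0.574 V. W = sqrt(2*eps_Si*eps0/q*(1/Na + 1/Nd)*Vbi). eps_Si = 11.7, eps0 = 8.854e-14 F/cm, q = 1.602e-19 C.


Step 1: 1/Na + 1/Nd = 1/1.18e+15 + 1/8.25e+14 = 2.05958e-15
Step 2: 2*eps*eps0/q = 2*11.7*8.854e-14/1.602e-19 = 1.293281e+07
Step 3: W^2 = 1.293281e+07 * 2.05958e-15 * 0.574 = 1.52892e-08
Step 4: W = sqrt(1.52892e-08) = 1.236e-04 cm = 1.236 um

1.236


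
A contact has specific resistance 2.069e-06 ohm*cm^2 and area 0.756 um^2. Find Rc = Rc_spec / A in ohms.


Step 1: Convert area to cm^2: 0.756 um^2 = 7.5600e-09 cm^2
Step 2: Rc = Rc_spec / A = 2.069e-06 / 7.5600e-09
Step 3: Rc = 2.74e+02 ohms

2.74e+02


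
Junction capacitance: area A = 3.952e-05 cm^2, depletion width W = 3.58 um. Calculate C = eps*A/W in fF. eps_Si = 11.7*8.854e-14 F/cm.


Step 1: eps_Si = 11.7 * 8.854e-14 = 1.035918e-12 F/cm
Step 2: W in cm = 3.58 * 1e-4 = 3.58e-04 cm
Step 3: C = 1.035918e-12 * 3.952e-05 / 3.58e-04 = 1.143561e-13 F
Step 4: C = 114.36 fF

114.36


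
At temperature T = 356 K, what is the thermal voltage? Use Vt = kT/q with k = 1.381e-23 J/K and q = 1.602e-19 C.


Step 1: kT = 1.381e-23 * 356 = 4.91636e-21 J
Step 2: Vt = kT/q = 4.91636e-21 / 1.602e-19
Step 3: Vt = 0.03069 V

0.03069


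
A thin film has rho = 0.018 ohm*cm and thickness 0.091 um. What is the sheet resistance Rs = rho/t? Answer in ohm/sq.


Step 1: Convert thickness to cm: t = 0.091 um = 9.1000e-06 cm
Step 2: Rs = rho / t = 0.018 / 9.1000e-06
Step 3: Rs = 1978.0 ohm/sq

1978.0


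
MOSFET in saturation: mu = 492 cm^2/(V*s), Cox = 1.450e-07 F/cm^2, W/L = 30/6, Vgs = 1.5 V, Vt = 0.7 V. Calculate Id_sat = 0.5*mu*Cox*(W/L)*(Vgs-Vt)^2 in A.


Step 1: Overdrive voltage Vov = Vgs - Vt = 1.5 - 0.7 = 0.8 V
Step 2: W/L = 30/6 = 5
Step 3: Id = 0.5 * 492 * 1.450e-07 * 5 * 0.8^2
Step 4: Id = 1.14e-04 A

1.14e-04


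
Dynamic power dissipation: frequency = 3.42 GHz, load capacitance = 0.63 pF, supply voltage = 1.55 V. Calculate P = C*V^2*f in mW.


Step 1: V^2 = 1.55^2 = 2.4025 V^2
Step 2: P = C*V^2*f = 0.63e-12 F * 2.4025 * 3.42e9 Hz
Step 3: P = 5.1764265e-03 W
Step 4: P = 5.176 mW

5.176


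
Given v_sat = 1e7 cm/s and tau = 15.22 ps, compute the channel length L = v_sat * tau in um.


Step 1: tau in seconds = 15.22 ps * 1e-12 = 1.5220e-11 s
Step 2: L = v_sat * tau = 1e7 * 1.5220e-11 = 1.5220e-04 cm
Step 3: L in um = 1.5220e-04 * 1e4 = 1.522 um

1.522


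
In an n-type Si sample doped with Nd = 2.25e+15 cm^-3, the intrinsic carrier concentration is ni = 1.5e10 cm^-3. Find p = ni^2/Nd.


Step 1: Since Nd >> ni, n ≈ Nd = 2.25e+15 cm^-3
Step 2: p = ni^2 / n = (1.5e10)^2 / 2.25e+15
Step 3: p = 2.25e20 / 2.25e+15 = 1.00e+05 cm^-3

1.00e+05


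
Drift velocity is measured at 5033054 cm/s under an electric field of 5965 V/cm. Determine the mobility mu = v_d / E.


Step 1: mu = v_d / E
Step 2: mu = 5033054 / 5965
Step 3: mu = 843.76 cm^2/(V*s)

843.76


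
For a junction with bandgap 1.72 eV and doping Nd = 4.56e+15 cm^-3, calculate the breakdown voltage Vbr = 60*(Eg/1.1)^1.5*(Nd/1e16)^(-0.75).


Step 1: Eg/1.1 = 1.72/1.1 = 1.563636
Step 2: (Eg/1.1)^1.5 = 1.563636^1.5 = 1.955255
Step 3: (Nd/1e16)^(-0.75) = (0.456)^(-0.75) = 1.802090
Step 4: Vbr = 60 * 1.955255 * 1.802090 = 211.4 V

211.4


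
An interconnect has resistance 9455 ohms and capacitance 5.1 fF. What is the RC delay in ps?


Step 1: tau = R * C
Step 2: tau = 9455 * 5.1 fF = 9455 * 5.1e-15 F
Step 3: tau = 4.82205e-11 s = 48.2205 ps

48.2205


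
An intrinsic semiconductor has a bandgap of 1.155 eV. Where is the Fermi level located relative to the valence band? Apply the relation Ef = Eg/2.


Step 1: For an intrinsic semiconductor, the Fermi level sits at midgap.
Step 2: Ef = Eg / 2 = 1.155 / 2 = 0.5775 eV

0.5775


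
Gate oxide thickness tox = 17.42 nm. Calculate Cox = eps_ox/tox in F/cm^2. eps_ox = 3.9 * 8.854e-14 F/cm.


Step 1: eps_ox = 3.9 * 8.854e-14 = 3.45306e-13 F/cm
Step 2: tox in cm = 17.42 nm * 1e-7 = 1.7420e-06 cm
Step 3: Cox = 3.45306e-13 / 1.7420e-06 = 1.98e-07 F/cm^2

1.98e-07


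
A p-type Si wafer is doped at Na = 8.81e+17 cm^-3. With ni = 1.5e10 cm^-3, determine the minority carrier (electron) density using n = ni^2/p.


Step 1: Majority hole concentration p ≈ Na = 8.81e+17 cm^-3
Step 2: n = ni^2 / Na = (1.5e10)^2 / 8.81e+17
Step 3: n = 2.55e+02 cm^-3

2.55e+02


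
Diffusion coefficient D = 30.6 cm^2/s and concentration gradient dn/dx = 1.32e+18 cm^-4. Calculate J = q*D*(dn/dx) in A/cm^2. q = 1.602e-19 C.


Step 1: J = q * D * (dn/dx)
Step 2: J = 1.602e-19 * 30.6 * 1.32e+18
Step 3: J = 6.47e+00 A/cm^2

6.47e+00


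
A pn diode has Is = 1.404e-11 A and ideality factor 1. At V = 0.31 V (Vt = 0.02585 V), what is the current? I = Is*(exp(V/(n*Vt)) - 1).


Step 1: V/(n*Vt) = 0.31/(1*0.02585) = 11.9923
Step 2: exp(11.9923) = 1.6151e+05
Step 3: I = 1.404e-11 * (1.6151e+05 - 1) = 2.27e-06 A

2.27e-06


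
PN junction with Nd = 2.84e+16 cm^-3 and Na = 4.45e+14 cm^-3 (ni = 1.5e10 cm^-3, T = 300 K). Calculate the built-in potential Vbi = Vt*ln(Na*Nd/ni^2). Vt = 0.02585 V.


Step 1: Compute Na*Nd/ni^2 = 4.45e+14 * 2.84e+16 / (1.5e10)^2 = 5.6169e+10
Step 2: ln(5.6169e+10) = 24.7516
Step 3: Vbi = 0.02585 * 24.7516 = 0.64 V

0.64


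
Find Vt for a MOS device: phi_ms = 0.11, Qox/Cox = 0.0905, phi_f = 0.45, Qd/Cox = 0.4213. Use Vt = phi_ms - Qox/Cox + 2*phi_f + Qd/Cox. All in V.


Step 1: Vt = phi_ms - Qox/Cox + 2*phi_f + Qd/Cox
Step 2: Vt = 0.11 - 0.0905 + 2*0.45 + 0.4213
Step 3: Vt = 0.11 - 0.0905 + 0.9 + 0.4213
Step 4: Vt = 1.3408 V

1.3408


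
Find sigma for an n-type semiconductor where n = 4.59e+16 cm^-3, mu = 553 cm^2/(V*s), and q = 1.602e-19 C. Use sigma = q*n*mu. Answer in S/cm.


Step 1: sigma = q * n * mu
Step 2: sigma = 1.602e-19 * 4.59e+16 * 553
Step 3: sigma = 4.066e+00 S/cm

4.066e+00


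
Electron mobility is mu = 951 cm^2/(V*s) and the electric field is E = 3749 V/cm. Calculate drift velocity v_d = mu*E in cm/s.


Step 1: v_d = mu * E
Step 2: v_d = 951 * 3749 = 3565299
Step 3: v_d = 3.57e+06 cm/s

3.57e+06


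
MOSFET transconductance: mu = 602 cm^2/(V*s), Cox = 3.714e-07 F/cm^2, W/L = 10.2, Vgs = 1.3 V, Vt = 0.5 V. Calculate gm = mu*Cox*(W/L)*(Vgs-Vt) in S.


Step 1: Vov = Vgs - Vt = 1.3 - 0.5 = 0.8 V
Step 2: gm = mu * Cox * (W/L) * Vov
Step 3: gm = 602 * 3.714e-07 * 10.2 * 0.8 = 1.82e-03 S

1.82e-03


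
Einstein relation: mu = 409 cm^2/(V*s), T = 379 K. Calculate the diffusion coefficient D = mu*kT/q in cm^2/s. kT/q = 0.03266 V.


Step 1: D = mu * (kT/q)
Step 2: D = 409 * 0.03266
Step 3: D = 13.36 cm^2/s

13.36


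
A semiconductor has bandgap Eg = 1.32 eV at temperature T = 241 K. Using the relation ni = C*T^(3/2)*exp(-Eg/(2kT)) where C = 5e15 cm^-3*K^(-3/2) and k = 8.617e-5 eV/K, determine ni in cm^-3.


Step 1: Compute kT = 8.617e-5 * 241 = 0.02076697 eV
Step 2: Exponent = -Eg/(2kT) = -1.32/(2*0.02076697) = -31.78124
Step 3: T^(3/2) = 241^1.5 = 3741.33
Step 4: ni = 5e15 * 3741.33 * exp(-31.78124) = 2.95e+05 cm^-3

2.95e+05


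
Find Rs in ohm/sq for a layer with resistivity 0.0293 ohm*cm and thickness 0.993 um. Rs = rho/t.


Step 1: Convert thickness to cm: t = 0.993 um = 9.9300e-05 cm
Step 2: Rs = rho / t = 0.0293 / 9.9300e-05
Step 3: Rs = 295.1 ohm/sq

295.1


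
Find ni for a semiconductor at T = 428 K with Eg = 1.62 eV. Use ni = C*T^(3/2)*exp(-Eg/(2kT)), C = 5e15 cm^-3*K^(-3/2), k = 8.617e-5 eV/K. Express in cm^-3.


Step 1: Compute kT = 8.617e-5 * 428 = 0.03688076 eV
Step 2: Exponent = -Eg/(2kT) = -1.62/(2*0.03688076) = -21.96267
Step 3: T^(3/2) = 428^1.5 = 8854.53
Step 4: ni = 5e15 * 8854.53 * exp(-21.96267) = 1.28e+10 cm^-3

1.28e+10


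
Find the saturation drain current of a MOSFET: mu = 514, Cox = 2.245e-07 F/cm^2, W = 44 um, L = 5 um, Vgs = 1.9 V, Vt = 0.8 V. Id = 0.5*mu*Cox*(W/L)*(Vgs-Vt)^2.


Step 1: Overdrive voltage Vov = Vgs - Vt = 1.9 - 0.8 = 1.1 V
Step 2: W/L = 44/5 = 8.8
Step 3: Id = 0.5 * 514 * 2.245e-07 * 8.8 * 1.1^2
Step 4: Id = 6.14e-04 A

6.14e-04


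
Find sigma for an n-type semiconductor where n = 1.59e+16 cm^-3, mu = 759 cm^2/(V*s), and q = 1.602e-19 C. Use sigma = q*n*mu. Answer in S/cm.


Step 1: sigma = q * n * mu
Step 2: sigma = 1.602e-19 * 1.59e+16 * 759
Step 3: sigma = 1.933e+00 S/cm

1.933e+00


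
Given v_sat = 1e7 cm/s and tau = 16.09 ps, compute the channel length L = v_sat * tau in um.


Step 1: tau in seconds = 16.09 ps * 1e-12 = 1.6090e-11 s
Step 2: L = v_sat * tau = 1e7 * 1.6090e-11 = 1.6090e-04 cm
Step 3: L in um = 1.6090e-04 * 1e4 = 1.609 um

1.609


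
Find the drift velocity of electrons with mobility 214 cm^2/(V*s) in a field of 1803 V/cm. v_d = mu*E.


Step 1: v_d = mu * E
Step 2: v_d = 214 * 1803 = 385842
Step 3: v_d = 3.86e+05 cm/s

3.86e+05


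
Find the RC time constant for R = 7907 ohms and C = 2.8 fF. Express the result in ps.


Step 1: tau = R * C
Step 2: tau = 7907 * 2.8 fF = 7907 * 2.8e-15 F
Step 3: tau = 2.21396e-11 s = 22.1396 ps

22.1396


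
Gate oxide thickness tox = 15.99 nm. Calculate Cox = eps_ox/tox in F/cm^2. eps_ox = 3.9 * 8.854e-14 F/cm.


Step 1: eps_ox = 3.9 * 8.854e-14 = 3.45306e-13 F/cm
Step 2: tox in cm = 15.99 nm * 1e-7 = 1.5990e-06 cm
Step 3: Cox = 3.45306e-13 / 1.5990e-06 = 2.16e-07 F/cm^2

2.16e-07


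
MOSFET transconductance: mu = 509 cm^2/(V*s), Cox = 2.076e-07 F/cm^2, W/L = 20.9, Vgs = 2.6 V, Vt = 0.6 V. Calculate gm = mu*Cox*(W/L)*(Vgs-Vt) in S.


Step 1: Vov = Vgs - Vt = 2.6 - 0.6 = 2.0 V
Step 2: gm = mu * Cox * (W/L) * Vov
Step 3: gm = 509 * 2.076e-07 * 20.9 * 2.0 = 4.42e-03 S

4.42e-03


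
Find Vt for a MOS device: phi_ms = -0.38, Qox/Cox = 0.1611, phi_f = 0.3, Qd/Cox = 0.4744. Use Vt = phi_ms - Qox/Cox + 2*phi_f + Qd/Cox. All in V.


Step 1: Vt = phi_ms - Qox/Cox + 2*phi_f + Qd/Cox
Step 2: Vt = -0.38 - 0.1611 + 2*0.3 + 0.4744
Step 3: Vt = -0.38 - 0.1611 + 0.6 + 0.4744
Step 4: Vt = 0.5333 V

0.5333


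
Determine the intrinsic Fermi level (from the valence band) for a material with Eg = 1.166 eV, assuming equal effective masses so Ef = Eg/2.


Step 1: For an intrinsic semiconductor, the Fermi level sits at midgap.
Step 2: Ef = Eg / 2 = 1.166 / 2 = 0.583 eV

0.583


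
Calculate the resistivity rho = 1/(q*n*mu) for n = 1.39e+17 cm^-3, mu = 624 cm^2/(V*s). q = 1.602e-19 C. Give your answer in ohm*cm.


Step 1: sigma = q * n * mu = 1.602e-19 * 1.39e+17 * 624 = 1.38951e+01 S/cm
Step 2: rho = 1 / sigma = 1 / 1.38951e+01 = 0.07197 ohm*cm

0.07197


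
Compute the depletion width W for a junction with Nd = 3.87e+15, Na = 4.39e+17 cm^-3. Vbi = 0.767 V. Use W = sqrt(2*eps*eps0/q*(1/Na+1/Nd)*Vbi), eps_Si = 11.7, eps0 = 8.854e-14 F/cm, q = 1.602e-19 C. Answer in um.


Step 1: 1/Na + 1/Nd = 1/4.39e+17 + 1/3.87e+15 = 2.60676e-16
Step 2: 2*eps*eps0/q = 2*11.7*8.854e-14/1.602e-19 = 1.293281e+07
Step 3: W^2 = 1.293281e+07 * 2.60676e-16 * 0.767 = 2.58577e-09
Step 4: W = sqrt(2.58577e-09) = 5.085e-05 cm = 0.5085 um

0.5085


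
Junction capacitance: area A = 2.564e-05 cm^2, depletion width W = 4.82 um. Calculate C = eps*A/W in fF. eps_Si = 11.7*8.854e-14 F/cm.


Step 1: eps_Si = 11.7 * 8.854e-14 = 1.035918e-12 F/cm
Step 2: W in cm = 4.82 * 1e-4 = 4.82e-04 cm
Step 3: C = 1.035918e-12 * 2.564e-05 / 4.82e-04 = 5.510568e-14 F
Step 4: C = 55.11 fF

55.11


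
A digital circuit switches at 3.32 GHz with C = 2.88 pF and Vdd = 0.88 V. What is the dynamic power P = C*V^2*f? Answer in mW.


Step 1: V^2 = 0.88^2 = 0.7744 V^2
Step 2: P = C*V^2*f = 2.88e-12 F * 0.7744 * 3.32e9 Hz
Step 3: P = 7.40450304e-03 W
Step 4: P = 7.405 mW

7.405


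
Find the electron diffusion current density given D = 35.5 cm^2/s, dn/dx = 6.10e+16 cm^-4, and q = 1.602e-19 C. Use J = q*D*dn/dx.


Step 1: J = q * D * (dn/dx)
Step 2: J = 1.602e-19 * 35.5 * 6.10e+16
Step 3: J = 3.47e-01 A/cm^2

3.47e-01


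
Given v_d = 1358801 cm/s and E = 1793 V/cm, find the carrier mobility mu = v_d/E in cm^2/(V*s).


Step 1: mu = v_d / E
Step 2: mu = 1358801 / 1793
Step 3: mu = 757.84 cm^2/(V*s)

757.84


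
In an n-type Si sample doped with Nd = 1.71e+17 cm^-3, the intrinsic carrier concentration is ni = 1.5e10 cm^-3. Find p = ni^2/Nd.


Step 1: Since Nd >> ni, n ≈ Nd = 1.71e+17 cm^-3
Step 2: p = ni^2 / n = (1.5e10)^2 / 1.71e+17
Step 3: p = 2.25e20 / 1.71e+17 = 1.32e+03 cm^-3

1.32e+03


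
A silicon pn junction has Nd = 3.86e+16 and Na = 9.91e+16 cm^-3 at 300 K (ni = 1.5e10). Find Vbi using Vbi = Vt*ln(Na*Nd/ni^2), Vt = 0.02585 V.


Step 1: Compute Na*Nd/ni^2 = 9.91e+16 * 3.86e+16 / (1.5e10)^2 = 1.7001e+13
Step 2: ln(1.7001e+13) = 30.4643
Step 3: Vbi = 0.02585 * 30.4643 = 0.788 V

0.788


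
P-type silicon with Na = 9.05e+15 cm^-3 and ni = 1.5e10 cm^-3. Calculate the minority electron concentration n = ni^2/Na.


Step 1: Majority hole concentration p ≈ Na = 9.05e+15 cm^-3
Step 2: n = ni^2 / Na = (1.5e10)^2 / 9.05e+15
Step 3: n = 2.49e+04 cm^-3

2.49e+04


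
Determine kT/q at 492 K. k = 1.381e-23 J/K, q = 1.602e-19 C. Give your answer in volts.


Step 1: kT = 1.381e-23 * 492 = 6.79452e-21 J
Step 2: Vt = kT/q = 6.79452e-21 / 1.602e-19
Step 3: Vt = 0.04241 V

0.04241


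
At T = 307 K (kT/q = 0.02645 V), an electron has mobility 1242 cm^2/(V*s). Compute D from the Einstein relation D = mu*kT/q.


Step 1: D = mu * (kT/q)
Step 2: D = 1242 * 0.02645
Step 3: D = 32.85 cm^2/s

32.85


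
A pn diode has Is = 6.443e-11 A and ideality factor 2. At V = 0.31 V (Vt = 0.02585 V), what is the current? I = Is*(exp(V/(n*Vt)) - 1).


Step 1: V/(n*Vt) = 0.31/(2*0.02585) = 5.9961
Step 2: exp(5.9961) = 4.0186e+02
Step 3: I = 6.443e-11 * (4.0186e+02 - 1) = 2.58e-08 A

2.58e-08


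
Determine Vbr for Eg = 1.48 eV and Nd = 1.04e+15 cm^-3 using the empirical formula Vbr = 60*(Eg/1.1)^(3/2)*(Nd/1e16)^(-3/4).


Step 1: Eg/1.1 = 1.48/1.1 = 1.345455
Step 2: (Eg/1.1)^1.5 = 1.345455^1.5 = 1.560644
Step 3: (Nd/1e16)^(-0.75) = (0.104)^(-0.75) = 5.460407
Step 4: Vbr = 60 * 1.560644 * 5.460407 = 511.3 V

511.3


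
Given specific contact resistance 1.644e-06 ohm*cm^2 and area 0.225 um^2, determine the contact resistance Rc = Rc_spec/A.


Step 1: Convert area to cm^2: 0.225 um^2 = 2.2500e-09 cm^2
Step 2: Rc = Rc_spec / A = 1.644e-06 / 2.2500e-09
Step 3: Rc = 7.31e+02 ohms

7.31e+02


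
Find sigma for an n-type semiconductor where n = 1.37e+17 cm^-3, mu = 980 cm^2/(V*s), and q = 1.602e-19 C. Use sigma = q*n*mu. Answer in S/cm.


Step 1: sigma = q * n * mu
Step 2: sigma = 1.602e-19 * 1.37e+17 * 980
Step 3: sigma = 2.151e+01 S/cm

2.151e+01


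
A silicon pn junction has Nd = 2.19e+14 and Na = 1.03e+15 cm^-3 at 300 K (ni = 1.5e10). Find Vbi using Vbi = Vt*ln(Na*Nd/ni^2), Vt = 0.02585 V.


Step 1: Compute Na*Nd/ni^2 = 1.03e+15 * 2.19e+14 / (1.5e10)^2 = 1.0025e+09
Step 2: ln(1.0025e+09) = 20.7258
Step 3: Vbi = 0.02585 * 20.7258 = 0.536 V

0.536


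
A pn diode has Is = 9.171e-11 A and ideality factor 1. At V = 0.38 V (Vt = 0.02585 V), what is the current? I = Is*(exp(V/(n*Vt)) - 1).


Step 1: V/(n*Vt) = 0.38/(1*0.02585) = 14.7002
Step 2: exp(14.7002) = 2.4222e+06
Step 3: I = 9.171e-11 * (2.4222e+06 - 1) = 2.22e-04 A

2.22e-04


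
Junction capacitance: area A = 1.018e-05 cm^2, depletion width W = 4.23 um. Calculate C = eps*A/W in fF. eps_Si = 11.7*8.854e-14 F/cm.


Step 1: eps_Si = 11.7 * 8.854e-14 = 1.035918e-12 F/cm
Step 2: W in cm = 4.23 * 1e-4 = 4.23e-04 cm
Step 3: C = 1.035918e-12 * 1.018e-05 / 4.23e-04 = 2.493060e-14 F
Step 4: C = 24.93 fF

24.93


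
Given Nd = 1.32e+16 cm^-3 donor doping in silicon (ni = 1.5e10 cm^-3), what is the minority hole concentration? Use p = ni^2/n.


Step 1: Since Nd >> ni, n ≈ Nd = 1.32e+16 cm^-3
Step 2: p = ni^2 / n = (1.5e10)^2 / 1.32e+16
Step 3: p = 2.25e20 / 1.32e+16 = 1.70e+04 cm^-3

1.70e+04


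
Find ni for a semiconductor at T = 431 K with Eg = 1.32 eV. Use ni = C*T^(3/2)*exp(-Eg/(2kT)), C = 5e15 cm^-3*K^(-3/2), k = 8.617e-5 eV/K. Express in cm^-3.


Step 1: Compute kT = 8.617e-5 * 431 = 0.03713927 eV
Step 2: Exponent = -Eg/(2kT) = -1.32/(2*0.03713927) = -17.77095
Step 3: T^(3/2) = 431^1.5 = 8947.79
Step 4: ni = 5e15 * 8947.79 * exp(-17.77095) = 8.57e+11 cm^-3

8.57e+11


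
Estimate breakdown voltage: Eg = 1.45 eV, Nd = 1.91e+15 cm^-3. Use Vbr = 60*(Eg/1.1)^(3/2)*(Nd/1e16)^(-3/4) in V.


Step 1: Eg/1.1 = 1.45/1.1 = 1.318182
Step 2: (Eg/1.1)^1.5 = 1.318182^1.5 = 1.513433
Step 3: (Nd/1e16)^(-0.75) = (0.191)^(-0.75) = 3.461186
Step 4: Vbr = 60 * 1.513433 * 3.461186 = 314.3 V

314.3


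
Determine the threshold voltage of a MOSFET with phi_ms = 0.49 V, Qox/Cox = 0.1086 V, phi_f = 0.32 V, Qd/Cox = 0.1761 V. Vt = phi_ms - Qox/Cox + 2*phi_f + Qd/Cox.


Step 1: Vt = phi_ms - Qox/Cox + 2*phi_f + Qd/Cox
Step 2: Vt = 0.49 - 0.1086 + 2*0.32 + 0.1761
Step 3: Vt = 0.49 - 0.1086 + 0.64 + 0.1761
Step 4: Vt = 1.1975 V

1.1975


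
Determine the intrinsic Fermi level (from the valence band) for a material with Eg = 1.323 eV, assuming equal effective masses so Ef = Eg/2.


Step 1: For an intrinsic semiconductor, the Fermi level sits at midgap.
Step 2: Ef = Eg / 2 = 1.323 / 2 = 0.6615 eV

0.6615


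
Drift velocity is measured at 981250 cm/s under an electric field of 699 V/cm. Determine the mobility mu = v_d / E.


Step 1: mu = v_d / E
Step 2: mu = 981250 / 699
Step 3: mu = 1403.79 cm^2/(V*s)

1403.79


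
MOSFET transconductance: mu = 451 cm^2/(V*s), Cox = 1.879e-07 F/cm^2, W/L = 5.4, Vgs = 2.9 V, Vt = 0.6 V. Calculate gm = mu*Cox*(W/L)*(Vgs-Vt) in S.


Step 1: Vov = Vgs - Vt = 2.9 - 0.6 = 2.3 V
Step 2: gm = mu * Cox * (W/L) * Vov
Step 3: gm = 451 * 1.879e-07 * 5.4 * 2.3 = 1.05e-03 S

1.05e-03


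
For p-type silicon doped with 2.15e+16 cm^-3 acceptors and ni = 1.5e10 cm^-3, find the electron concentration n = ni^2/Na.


Step 1: Majority hole concentration p ≈ Na = 2.15e+16 cm^-3
Step 2: n = ni^2 / Na = (1.5e10)^2 / 2.15e+16
Step 3: n = 1.05e+04 cm^-3

1.05e+04


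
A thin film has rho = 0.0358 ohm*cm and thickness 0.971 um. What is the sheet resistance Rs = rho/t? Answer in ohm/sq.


Step 1: Convert thickness to cm: t = 0.971 um = 9.7100e-05 cm
Step 2: Rs = rho / t = 0.0358 / 9.7100e-05
Step 3: Rs = 368.7 ohm/sq

368.7


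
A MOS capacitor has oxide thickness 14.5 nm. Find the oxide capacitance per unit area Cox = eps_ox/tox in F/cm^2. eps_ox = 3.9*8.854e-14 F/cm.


Step 1: eps_ox = 3.9 * 8.854e-14 = 3.45306e-13 F/cm
Step 2: tox in cm = 14.5 nm * 1e-7 = 1.4500e-06 cm
Step 3: Cox = 3.45306e-13 / 1.4500e-06 = 2.38e-07 F/cm^2

2.38e-07


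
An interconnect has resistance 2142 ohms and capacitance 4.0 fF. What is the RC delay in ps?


Step 1: tau = R * C
Step 2: tau = 2142 * 4.0 fF = 2142 * 4.0e-15 F
Step 3: tau = 8.568e-12 s = 8.568 ps

8.568


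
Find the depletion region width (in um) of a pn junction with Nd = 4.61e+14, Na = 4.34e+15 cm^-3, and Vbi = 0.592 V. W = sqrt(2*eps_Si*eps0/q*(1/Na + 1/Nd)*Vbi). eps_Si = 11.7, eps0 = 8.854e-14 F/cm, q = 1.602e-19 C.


Step 1: 1/Na + 1/Nd = 1/4.34e+15 + 1/4.61e+14 = 2.39961e-15
Step 2: 2*eps*eps0/q = 2*11.7*8.854e-14/1.602e-19 = 1.293281e+07
Step 3: W^2 = 1.293281e+07 * 2.39961e-15 * 0.592 = 1.83720e-08
Step 4: W = sqrt(1.83720e-08) = 1.355e-04 cm = 1.355 um

1.355


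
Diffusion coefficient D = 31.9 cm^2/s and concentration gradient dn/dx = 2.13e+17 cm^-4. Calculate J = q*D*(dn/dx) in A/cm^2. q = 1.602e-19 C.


Step 1: J = q * D * (dn/dx)
Step 2: J = 1.602e-19 * 31.9 * 2.13e+17
Step 3: J = 1.09e+00 A/cm^2

1.09e+00


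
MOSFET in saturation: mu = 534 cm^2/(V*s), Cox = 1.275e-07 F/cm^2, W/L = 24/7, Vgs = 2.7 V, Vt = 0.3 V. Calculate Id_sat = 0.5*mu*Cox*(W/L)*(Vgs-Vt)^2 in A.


Step 1: Overdrive voltage Vov = Vgs - Vt = 2.7 - 0.3 = 2.4 V
Step 2: W/L = 24/7 = 3.42857
Step 3: Id = 0.5 * 534 * 1.275e-07 * 3.42857 * 2.4^2
Step 4: Id = 6.72e-04 A

6.72e-04


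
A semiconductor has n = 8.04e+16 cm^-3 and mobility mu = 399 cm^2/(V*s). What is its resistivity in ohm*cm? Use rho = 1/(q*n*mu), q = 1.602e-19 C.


Step 1: sigma = q * n * mu = 1.602e-19 * 8.04e+16 * 399 = 5.13915e+00 S/cm
Step 2: rho = 1 / sigma = 1 / 5.13915e+00 = 0.1946 ohm*cm

0.1946


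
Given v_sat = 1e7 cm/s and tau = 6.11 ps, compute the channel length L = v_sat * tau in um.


Step 1: tau in seconds = 6.11 ps * 1e-12 = 6.1100e-12 s
Step 2: L = v_sat * tau = 1e7 * 6.1100e-12 = 6.1100e-05 cm
Step 3: L in um = 6.1100e-05 * 1e4 = 0.611 um

0.611


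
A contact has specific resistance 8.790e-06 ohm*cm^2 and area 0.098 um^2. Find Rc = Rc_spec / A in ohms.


Step 1: Convert area to cm^2: 0.098 um^2 = 9.8000e-10 cm^2
Step 2: Rc = Rc_spec / A = 8.790e-06 / 9.8000e-10
Step 3: Rc = 8.97e+03 ohms

8.97e+03


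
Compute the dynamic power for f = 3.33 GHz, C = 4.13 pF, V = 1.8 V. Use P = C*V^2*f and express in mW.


Step 1: V^2 = 1.8^2 = 3.24 V^2
Step 2: P = C*V^2*f = 4.13e-12 F * 3.24 * 3.33e9 Hz
Step 3: P = 4.4559396e-02 W
Step 4: P = 44.559 mW

44.559


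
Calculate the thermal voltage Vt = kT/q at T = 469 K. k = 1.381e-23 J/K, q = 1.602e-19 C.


Step 1: kT = 1.381e-23 * 469 = 6.47689e-21 J
Step 2: Vt = kT/q = 6.47689e-21 / 1.602e-19
Step 3: Vt = 0.04043 V

0.04043


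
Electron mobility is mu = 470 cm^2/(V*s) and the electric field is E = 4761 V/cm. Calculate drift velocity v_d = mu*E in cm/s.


Step 1: v_d = mu * E
Step 2: v_d = 470 * 4761 = 2237670
Step 3: v_d = 2.24e+06 cm/s

2.24e+06


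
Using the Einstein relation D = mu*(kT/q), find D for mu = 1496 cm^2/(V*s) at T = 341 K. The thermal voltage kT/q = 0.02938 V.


Step 1: D = mu * (kT/q)
Step 2: D = 1496 * 0.02938
Step 3: D = 43.95 cm^2/s

43.95


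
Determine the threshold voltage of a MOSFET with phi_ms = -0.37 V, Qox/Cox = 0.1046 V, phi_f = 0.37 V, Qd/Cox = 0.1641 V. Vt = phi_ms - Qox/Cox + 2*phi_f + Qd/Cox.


Step 1: Vt = phi_ms - Qox/Cox + 2*phi_f + Qd/Cox
Step 2: Vt = -0.37 - 0.1046 + 2*0.37 + 0.1641
Step 3: Vt = -0.37 - 0.1046 + 0.74 + 0.1641
Step 4: Vt = 0.4295 V

0.4295


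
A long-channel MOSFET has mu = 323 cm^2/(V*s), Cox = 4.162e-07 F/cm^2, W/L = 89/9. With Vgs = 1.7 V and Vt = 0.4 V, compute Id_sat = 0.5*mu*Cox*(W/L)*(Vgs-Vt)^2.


Step 1: Overdrive voltage Vov = Vgs - Vt = 1.7 - 0.4 = 1.3 V
Step 2: W/L = 89/9 = 9.88889
Step 3: Id = 0.5 * 323 * 4.162e-07 * 9.88889 * 1.3^2
Step 4: Id = 1.12e-03 A

1.12e-03


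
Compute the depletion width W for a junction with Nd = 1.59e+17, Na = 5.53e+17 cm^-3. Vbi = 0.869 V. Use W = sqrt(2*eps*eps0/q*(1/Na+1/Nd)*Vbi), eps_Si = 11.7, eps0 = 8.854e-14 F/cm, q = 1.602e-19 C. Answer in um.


Step 1: 1/Na + 1/Nd = 1/5.53e+17 + 1/1.59e+17 = 8.09763e-18
Step 2: 2*eps*eps0/q = 2*11.7*8.854e-14/1.602e-19 = 1.293281e+07
Step 3: W^2 = 1.293281e+07 * 8.09763e-18 * 0.869 = 9.10061e-11
Step 4: W = sqrt(9.10061e-11) = 9.540e-06 cm = 0.0954 um

0.0954


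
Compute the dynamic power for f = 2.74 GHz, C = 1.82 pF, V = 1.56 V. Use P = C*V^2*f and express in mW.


Step 1: V^2 = 1.56^2 = 2.4336 V^2
Step 2: P = C*V^2*f = 1.82e-12 F * 2.4336 * 2.74e9 Hz
Step 3: P = 1.213587648e-02 W
Step 4: P = 12.136 mW

12.136


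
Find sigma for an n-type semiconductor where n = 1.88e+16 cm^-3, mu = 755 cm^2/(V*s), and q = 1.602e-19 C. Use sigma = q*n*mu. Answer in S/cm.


Step 1: sigma = q * n * mu
Step 2: sigma = 1.602e-19 * 1.88e+16 * 755
Step 3: sigma = 2.274e+00 S/cm

2.274e+00


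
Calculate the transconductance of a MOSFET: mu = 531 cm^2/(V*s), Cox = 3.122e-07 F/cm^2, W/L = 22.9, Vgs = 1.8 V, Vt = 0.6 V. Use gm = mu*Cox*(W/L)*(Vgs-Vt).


Step 1: Vov = Vgs - Vt = 1.8 - 0.6 = 1.2 V
Step 2: gm = mu * Cox * (W/L) * Vov
Step 3: gm = 531 * 3.122e-07 * 22.9 * 1.2 = 4.56e-03 S

4.56e-03


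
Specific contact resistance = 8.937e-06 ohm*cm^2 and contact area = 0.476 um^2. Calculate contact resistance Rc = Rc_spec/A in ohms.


Step 1: Convert area to cm^2: 0.476 um^2 = 4.7600e-09 cm^2
Step 2: Rc = Rc_spec / A = 8.937e-06 / 4.7600e-09
Step 3: Rc = 1.88e+03 ohms

1.88e+03


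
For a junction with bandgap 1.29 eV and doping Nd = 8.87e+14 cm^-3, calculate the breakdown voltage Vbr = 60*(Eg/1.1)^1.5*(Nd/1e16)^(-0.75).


Step 1: Eg/1.1 = 1.29/1.1 = 1.172727
Step 2: (Eg/1.1)^1.5 = 1.172727^1.5 = 1.269976
Step 3: (Nd/1e16)^(-0.75) = (0.0887)^(-0.75) = 6.152580
Step 4: Vbr = 60 * 1.269976 * 6.152580 = 468.8 V

468.8


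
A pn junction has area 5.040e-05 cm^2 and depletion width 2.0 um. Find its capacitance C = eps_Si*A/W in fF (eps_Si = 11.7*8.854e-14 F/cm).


Step 1: eps_Si = 11.7 * 8.854e-14 = 1.035918e-12 F/cm
Step 2: W in cm = 2.0 * 1e-4 = 2.00e-04 cm
Step 3: C = 1.035918e-12 * 5.040e-05 / 2.00e-04 = 2.610513e-13 F
Step 4: C = 261.05 fF

261.05


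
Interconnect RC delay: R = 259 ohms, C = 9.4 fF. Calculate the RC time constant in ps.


Step 1: tau = R * C
Step 2: tau = 259 * 9.4 fF = 259 * 9.4e-15 F
Step 3: tau = 2.4346e-12 s = 2.4346 ps

2.4346


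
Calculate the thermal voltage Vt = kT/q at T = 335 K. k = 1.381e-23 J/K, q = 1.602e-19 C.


Step 1: kT = 1.381e-23 * 335 = 4.62635e-21 J
Step 2: Vt = kT/q = 4.62635e-21 / 1.602e-19
Step 3: Vt = 0.02888 V

0.02888


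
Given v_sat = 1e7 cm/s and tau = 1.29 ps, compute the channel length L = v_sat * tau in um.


Step 1: tau in seconds = 1.29 ps * 1e-12 = 1.2900e-12 s
Step 2: L = v_sat * tau = 1e7 * 1.2900e-12 = 1.2900e-05 cm
Step 3: L in um = 1.2900e-05 * 1e4 = 0.129 um

0.129


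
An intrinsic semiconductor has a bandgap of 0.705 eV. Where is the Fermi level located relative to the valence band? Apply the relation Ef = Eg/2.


Step 1: For an intrinsic semiconductor, the Fermi level sits at midgap.
Step 2: Ef = Eg / 2 = 0.705 / 2 = 0.3525 eV

0.3525


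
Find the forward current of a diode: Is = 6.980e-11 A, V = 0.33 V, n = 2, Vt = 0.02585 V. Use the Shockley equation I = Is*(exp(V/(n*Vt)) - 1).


Step 1: V/(n*Vt) = 0.33/(2*0.02585) = 6.3830
Step 2: exp(6.3830) = 5.9170e+02
Step 3: I = 6.980e-11 * (5.9170e+02 - 1) = 4.12e-08 A

4.12e-08


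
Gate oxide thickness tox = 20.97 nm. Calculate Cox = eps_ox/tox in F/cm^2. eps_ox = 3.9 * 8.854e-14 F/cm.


Step 1: eps_ox = 3.9 * 8.854e-14 = 3.45306e-13 F/cm
Step 2: tox in cm = 20.97 nm * 1e-7 = 2.0970e-06 cm
Step 3: Cox = 3.45306e-13 / 2.0970e-06 = 1.65e-07 F/cm^2

1.65e-07


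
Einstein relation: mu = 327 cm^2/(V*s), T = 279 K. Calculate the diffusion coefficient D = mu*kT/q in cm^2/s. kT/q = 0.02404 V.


Step 1: D = mu * (kT/q)
Step 2: D = 327 * 0.02404
Step 3: D = 7.86 cm^2/s

7.86


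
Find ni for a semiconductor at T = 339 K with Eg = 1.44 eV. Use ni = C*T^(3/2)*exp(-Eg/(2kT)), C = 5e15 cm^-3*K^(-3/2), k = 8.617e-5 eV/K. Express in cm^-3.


Step 1: Compute kT = 8.617e-5 * 339 = 0.02921163 eV
Step 2: Exponent = -Eg/(2kT) = -1.44/(2*0.02921163) = -24.64772
Step 3: T^(3/2) = 339^1.5 = 6241.65
Step 4: ni = 5e15 * 6241.65 * exp(-24.64772) = 6.16e+08 cm^-3

6.16e+08


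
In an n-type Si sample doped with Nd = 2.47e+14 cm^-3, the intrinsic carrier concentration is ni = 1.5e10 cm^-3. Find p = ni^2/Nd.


Step 1: Since Nd >> ni, n ≈ Nd = 2.47e+14 cm^-3
Step 2: p = ni^2 / n = (1.5e10)^2 / 2.47e+14
Step 3: p = 2.25e20 / 2.47e+14 = 9.11e+05 cm^-3

9.11e+05
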